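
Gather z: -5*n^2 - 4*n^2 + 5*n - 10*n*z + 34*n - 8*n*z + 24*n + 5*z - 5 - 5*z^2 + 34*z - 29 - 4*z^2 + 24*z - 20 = -9*n^2 + 63*n - 9*z^2 + z*(63 - 18*n) - 54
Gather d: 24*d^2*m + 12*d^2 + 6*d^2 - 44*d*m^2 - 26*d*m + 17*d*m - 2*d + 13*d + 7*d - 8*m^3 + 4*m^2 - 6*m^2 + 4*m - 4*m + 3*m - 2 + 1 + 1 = d^2*(24*m + 18) + d*(-44*m^2 - 9*m + 18) - 8*m^3 - 2*m^2 + 3*m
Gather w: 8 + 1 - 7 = 2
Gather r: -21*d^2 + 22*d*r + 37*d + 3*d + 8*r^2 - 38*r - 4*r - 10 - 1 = -21*d^2 + 40*d + 8*r^2 + r*(22*d - 42) - 11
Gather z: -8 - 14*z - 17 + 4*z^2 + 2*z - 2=4*z^2 - 12*z - 27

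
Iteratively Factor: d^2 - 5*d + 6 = (d - 2)*(d - 3)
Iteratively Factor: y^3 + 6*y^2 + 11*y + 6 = (y + 1)*(y^2 + 5*y + 6) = (y + 1)*(y + 2)*(y + 3)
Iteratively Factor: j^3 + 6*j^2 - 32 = (j + 4)*(j^2 + 2*j - 8) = (j - 2)*(j + 4)*(j + 4)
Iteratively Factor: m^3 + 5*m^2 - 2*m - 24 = (m + 3)*(m^2 + 2*m - 8) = (m - 2)*(m + 3)*(m + 4)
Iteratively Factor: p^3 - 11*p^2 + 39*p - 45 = (p - 3)*(p^2 - 8*p + 15) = (p - 5)*(p - 3)*(p - 3)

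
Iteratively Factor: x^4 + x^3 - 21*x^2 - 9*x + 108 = (x - 3)*(x^3 + 4*x^2 - 9*x - 36) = (x - 3)^2*(x^2 + 7*x + 12) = (x - 3)^2*(x + 3)*(x + 4)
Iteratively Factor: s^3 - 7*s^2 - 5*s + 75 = (s - 5)*(s^2 - 2*s - 15) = (s - 5)^2*(s + 3)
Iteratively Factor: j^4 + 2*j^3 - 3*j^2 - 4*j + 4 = (j + 2)*(j^3 - 3*j + 2) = (j - 1)*(j + 2)*(j^2 + j - 2) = (j - 1)^2*(j + 2)*(j + 2)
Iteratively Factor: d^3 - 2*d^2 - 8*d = (d + 2)*(d^2 - 4*d) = d*(d + 2)*(d - 4)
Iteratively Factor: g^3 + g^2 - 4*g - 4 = (g + 1)*(g^2 - 4) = (g + 1)*(g + 2)*(g - 2)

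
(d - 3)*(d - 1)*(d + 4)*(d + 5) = d^4 + 5*d^3 - 13*d^2 - 53*d + 60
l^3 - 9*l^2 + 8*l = l*(l - 8)*(l - 1)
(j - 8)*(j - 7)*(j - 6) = j^3 - 21*j^2 + 146*j - 336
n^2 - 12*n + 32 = (n - 8)*(n - 4)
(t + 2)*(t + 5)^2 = t^3 + 12*t^2 + 45*t + 50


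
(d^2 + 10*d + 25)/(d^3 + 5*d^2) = (d + 5)/d^2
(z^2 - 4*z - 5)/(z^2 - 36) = (z^2 - 4*z - 5)/(z^2 - 36)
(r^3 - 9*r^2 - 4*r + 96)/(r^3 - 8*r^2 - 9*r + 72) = (r - 4)/(r - 3)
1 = 1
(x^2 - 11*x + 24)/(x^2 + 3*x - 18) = (x - 8)/(x + 6)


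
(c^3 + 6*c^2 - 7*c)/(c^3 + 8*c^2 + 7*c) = (c - 1)/(c + 1)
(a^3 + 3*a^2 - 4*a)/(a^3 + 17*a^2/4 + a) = 4*(a - 1)/(4*a + 1)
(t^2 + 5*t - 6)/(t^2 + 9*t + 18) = (t - 1)/(t + 3)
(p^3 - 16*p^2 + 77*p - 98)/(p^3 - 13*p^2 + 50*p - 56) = (p - 7)/(p - 4)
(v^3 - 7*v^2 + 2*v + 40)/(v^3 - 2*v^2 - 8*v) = (v - 5)/v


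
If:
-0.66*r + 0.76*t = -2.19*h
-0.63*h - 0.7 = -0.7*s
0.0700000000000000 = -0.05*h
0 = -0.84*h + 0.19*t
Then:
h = -1.40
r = -11.77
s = -0.26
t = -6.19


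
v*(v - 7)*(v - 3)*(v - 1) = v^4 - 11*v^3 + 31*v^2 - 21*v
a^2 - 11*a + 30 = (a - 6)*(a - 5)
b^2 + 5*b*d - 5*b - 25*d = (b - 5)*(b + 5*d)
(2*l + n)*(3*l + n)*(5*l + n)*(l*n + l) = 30*l^4*n + 30*l^4 + 31*l^3*n^2 + 31*l^3*n + 10*l^2*n^3 + 10*l^2*n^2 + l*n^4 + l*n^3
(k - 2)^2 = k^2 - 4*k + 4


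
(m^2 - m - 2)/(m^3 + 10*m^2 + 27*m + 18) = (m - 2)/(m^2 + 9*m + 18)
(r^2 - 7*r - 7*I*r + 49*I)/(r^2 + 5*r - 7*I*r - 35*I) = (r - 7)/(r + 5)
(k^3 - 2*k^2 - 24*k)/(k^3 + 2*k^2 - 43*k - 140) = k*(k - 6)/(k^2 - 2*k - 35)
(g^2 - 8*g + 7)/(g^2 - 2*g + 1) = (g - 7)/(g - 1)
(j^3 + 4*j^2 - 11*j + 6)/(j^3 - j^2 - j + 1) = (j + 6)/(j + 1)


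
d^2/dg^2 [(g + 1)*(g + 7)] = 2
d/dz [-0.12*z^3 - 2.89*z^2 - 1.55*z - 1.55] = -0.36*z^2 - 5.78*z - 1.55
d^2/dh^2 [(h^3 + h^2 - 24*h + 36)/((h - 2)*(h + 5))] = -16/(h^3 + 15*h^2 + 75*h + 125)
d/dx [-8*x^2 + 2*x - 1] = 2 - 16*x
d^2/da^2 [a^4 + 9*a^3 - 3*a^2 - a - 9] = 12*a^2 + 54*a - 6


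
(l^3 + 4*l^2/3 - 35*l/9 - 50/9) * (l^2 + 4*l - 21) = l^5 + 16*l^4/3 - 176*l^3/9 - 442*l^2/9 + 535*l/9 + 350/3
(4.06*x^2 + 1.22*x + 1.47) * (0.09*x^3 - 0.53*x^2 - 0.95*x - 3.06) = 0.3654*x^5 - 2.042*x^4 - 4.3713*x^3 - 14.3617*x^2 - 5.1297*x - 4.4982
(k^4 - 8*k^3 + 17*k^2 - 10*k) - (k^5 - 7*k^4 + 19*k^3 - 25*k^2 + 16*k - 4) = -k^5 + 8*k^4 - 27*k^3 + 42*k^2 - 26*k + 4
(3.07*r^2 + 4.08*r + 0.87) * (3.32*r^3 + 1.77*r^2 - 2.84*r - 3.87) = 10.1924*r^5 + 18.9795*r^4 + 1.3912*r^3 - 21.9282*r^2 - 18.2604*r - 3.3669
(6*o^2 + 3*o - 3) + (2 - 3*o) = 6*o^2 - 1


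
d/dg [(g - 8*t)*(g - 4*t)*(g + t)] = 3*g^2 - 22*g*t + 20*t^2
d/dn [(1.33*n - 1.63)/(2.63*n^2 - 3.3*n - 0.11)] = (-3.4979*n^2 + 8.5738*n - 5.5253)/(6.9169*n^4 - 17.358*n^3 + 10.3114*n^2 + 0.726*n + 0.0121)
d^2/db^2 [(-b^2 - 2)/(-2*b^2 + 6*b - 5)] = 2*(12*b^3 - 6*b^2 - 72*b + 77)/(8*b^6 - 72*b^5 + 276*b^4 - 576*b^3 + 690*b^2 - 450*b + 125)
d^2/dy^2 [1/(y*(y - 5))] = 2*(y^2 + y*(y - 5) + (y - 5)^2)/(y^3*(y - 5)^3)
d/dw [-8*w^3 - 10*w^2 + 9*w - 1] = -24*w^2 - 20*w + 9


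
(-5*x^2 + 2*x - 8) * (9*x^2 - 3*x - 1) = -45*x^4 + 33*x^3 - 73*x^2 + 22*x + 8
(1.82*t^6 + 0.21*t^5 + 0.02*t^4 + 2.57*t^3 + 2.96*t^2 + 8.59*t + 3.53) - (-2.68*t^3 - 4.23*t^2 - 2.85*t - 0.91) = 1.82*t^6 + 0.21*t^5 + 0.02*t^4 + 5.25*t^3 + 7.19*t^2 + 11.44*t + 4.44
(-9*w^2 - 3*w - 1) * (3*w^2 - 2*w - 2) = -27*w^4 + 9*w^3 + 21*w^2 + 8*w + 2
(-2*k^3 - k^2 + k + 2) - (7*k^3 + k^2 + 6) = -9*k^3 - 2*k^2 + k - 4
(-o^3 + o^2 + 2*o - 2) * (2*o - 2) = -2*o^4 + 4*o^3 + 2*o^2 - 8*o + 4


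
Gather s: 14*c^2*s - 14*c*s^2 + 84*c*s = -14*c*s^2 + s*(14*c^2 + 84*c)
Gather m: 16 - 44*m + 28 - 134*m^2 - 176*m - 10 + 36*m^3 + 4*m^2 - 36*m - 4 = 36*m^3 - 130*m^2 - 256*m + 30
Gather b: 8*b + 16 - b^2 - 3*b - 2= -b^2 + 5*b + 14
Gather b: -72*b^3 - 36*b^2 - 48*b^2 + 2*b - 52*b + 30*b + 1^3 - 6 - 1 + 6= -72*b^3 - 84*b^2 - 20*b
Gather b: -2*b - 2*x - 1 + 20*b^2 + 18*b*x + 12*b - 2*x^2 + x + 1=20*b^2 + b*(18*x + 10) - 2*x^2 - x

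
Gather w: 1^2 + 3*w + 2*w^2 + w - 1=2*w^2 + 4*w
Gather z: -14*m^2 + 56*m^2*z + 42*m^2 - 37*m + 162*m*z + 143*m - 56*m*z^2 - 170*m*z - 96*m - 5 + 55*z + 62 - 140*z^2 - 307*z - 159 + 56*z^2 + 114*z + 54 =28*m^2 + 10*m + z^2*(-56*m - 84) + z*(56*m^2 - 8*m - 138) - 48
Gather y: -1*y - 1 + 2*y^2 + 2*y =2*y^2 + y - 1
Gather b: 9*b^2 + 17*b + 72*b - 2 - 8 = 9*b^2 + 89*b - 10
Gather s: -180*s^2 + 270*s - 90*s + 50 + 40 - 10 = -180*s^2 + 180*s + 80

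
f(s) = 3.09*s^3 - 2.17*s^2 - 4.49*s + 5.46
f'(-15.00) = 2146.36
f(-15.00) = -10844.19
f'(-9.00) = 785.44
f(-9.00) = -2382.51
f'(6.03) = 306.41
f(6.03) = 576.98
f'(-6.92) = 469.45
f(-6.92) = -1091.33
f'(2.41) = 38.89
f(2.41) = 25.29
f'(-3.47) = 122.19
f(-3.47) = -134.19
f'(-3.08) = 96.82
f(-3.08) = -91.58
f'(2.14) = 28.68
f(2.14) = 16.20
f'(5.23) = 226.37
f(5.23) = 364.66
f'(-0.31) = -2.25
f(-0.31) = 6.55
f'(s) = 9.27*s^2 - 4.34*s - 4.49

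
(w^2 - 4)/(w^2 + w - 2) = (w - 2)/(w - 1)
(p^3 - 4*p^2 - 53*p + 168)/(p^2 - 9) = (p^2 - p - 56)/(p + 3)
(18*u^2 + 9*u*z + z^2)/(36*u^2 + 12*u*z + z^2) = (3*u + z)/(6*u + z)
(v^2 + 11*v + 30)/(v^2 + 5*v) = (v + 6)/v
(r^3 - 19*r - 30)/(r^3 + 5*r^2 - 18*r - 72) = (r^2 - 3*r - 10)/(r^2 + 2*r - 24)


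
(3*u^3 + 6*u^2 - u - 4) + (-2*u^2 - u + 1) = 3*u^3 + 4*u^2 - 2*u - 3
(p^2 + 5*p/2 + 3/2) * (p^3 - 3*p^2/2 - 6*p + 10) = p^5 + p^4 - 33*p^3/4 - 29*p^2/4 + 16*p + 15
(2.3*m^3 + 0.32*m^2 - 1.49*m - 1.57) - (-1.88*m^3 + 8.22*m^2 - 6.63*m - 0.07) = 4.18*m^3 - 7.9*m^2 + 5.14*m - 1.5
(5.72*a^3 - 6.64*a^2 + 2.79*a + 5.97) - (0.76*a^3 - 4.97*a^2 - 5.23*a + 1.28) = 4.96*a^3 - 1.67*a^2 + 8.02*a + 4.69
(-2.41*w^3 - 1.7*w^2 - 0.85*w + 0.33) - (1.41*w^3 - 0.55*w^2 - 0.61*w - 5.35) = -3.82*w^3 - 1.15*w^2 - 0.24*w + 5.68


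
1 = 1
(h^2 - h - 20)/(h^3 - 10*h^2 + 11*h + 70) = (h + 4)/(h^2 - 5*h - 14)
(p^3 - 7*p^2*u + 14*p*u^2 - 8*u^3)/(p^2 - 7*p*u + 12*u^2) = (p^2 - 3*p*u + 2*u^2)/(p - 3*u)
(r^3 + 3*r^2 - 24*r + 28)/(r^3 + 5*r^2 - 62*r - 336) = (r^2 - 4*r + 4)/(r^2 - 2*r - 48)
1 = 1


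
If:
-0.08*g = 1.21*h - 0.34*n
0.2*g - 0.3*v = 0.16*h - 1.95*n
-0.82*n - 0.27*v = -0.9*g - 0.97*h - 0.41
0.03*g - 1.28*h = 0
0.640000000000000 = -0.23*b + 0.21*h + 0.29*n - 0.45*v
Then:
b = -29.78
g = 5.50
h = 0.13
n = 1.75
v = 14.99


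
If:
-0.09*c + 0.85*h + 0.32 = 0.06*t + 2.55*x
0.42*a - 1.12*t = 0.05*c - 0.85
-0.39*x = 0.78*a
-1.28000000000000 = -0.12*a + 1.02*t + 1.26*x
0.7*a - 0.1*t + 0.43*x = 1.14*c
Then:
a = 0.91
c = -0.23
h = -5.81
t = 1.11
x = -1.83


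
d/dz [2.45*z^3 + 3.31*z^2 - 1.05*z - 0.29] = 7.35*z^2 + 6.62*z - 1.05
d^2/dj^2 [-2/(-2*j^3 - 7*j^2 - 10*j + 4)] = 4*(-(6*j + 7)*(2*j^3 + 7*j^2 + 10*j - 4) + 4*(3*j^2 + 7*j + 5)^2)/(2*j^3 + 7*j^2 + 10*j - 4)^3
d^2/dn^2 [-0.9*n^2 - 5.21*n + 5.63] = -1.80000000000000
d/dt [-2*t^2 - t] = -4*t - 1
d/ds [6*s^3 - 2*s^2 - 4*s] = 18*s^2 - 4*s - 4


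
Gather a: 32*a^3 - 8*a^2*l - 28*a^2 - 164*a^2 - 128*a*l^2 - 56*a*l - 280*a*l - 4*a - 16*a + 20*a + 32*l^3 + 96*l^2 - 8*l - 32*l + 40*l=32*a^3 + a^2*(-8*l - 192) + a*(-128*l^2 - 336*l) + 32*l^3 + 96*l^2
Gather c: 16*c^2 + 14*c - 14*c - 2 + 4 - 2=16*c^2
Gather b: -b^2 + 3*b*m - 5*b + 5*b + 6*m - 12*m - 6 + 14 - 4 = -b^2 + 3*b*m - 6*m + 4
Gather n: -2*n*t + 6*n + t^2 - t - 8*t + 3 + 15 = n*(6 - 2*t) + t^2 - 9*t + 18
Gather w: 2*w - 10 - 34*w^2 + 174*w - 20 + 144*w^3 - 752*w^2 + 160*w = 144*w^3 - 786*w^2 + 336*w - 30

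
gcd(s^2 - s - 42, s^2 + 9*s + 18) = s + 6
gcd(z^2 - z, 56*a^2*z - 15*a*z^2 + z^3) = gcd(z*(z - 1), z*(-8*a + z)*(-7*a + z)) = z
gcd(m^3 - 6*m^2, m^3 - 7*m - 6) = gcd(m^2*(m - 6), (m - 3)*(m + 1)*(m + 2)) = 1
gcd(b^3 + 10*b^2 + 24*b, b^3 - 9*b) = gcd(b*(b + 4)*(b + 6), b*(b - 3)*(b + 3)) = b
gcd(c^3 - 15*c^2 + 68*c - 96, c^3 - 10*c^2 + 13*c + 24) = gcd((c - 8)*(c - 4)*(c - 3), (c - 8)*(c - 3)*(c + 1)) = c^2 - 11*c + 24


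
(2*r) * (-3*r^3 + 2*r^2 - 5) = -6*r^4 + 4*r^3 - 10*r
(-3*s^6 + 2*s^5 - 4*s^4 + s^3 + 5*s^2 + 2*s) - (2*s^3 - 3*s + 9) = -3*s^6 + 2*s^5 - 4*s^4 - s^3 + 5*s^2 + 5*s - 9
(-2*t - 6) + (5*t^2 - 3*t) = 5*t^2 - 5*t - 6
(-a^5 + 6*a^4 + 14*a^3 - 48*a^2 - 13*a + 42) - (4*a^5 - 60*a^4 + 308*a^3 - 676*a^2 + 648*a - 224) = -5*a^5 + 66*a^4 - 294*a^3 + 628*a^2 - 661*a + 266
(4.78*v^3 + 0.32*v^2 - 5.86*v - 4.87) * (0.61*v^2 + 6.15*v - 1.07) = 2.9158*v^5 + 29.5922*v^4 - 6.7212*v^3 - 39.3521*v^2 - 23.6803*v + 5.2109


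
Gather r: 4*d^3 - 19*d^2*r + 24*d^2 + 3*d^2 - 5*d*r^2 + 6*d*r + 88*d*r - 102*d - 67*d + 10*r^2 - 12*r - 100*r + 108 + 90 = 4*d^3 + 27*d^2 - 169*d + r^2*(10 - 5*d) + r*(-19*d^2 + 94*d - 112) + 198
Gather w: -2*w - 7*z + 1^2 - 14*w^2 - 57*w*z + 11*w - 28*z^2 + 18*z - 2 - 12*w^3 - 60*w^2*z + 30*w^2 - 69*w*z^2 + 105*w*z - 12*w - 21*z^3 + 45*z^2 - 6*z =-12*w^3 + w^2*(16 - 60*z) + w*(-69*z^2 + 48*z - 3) - 21*z^3 + 17*z^2 + 5*z - 1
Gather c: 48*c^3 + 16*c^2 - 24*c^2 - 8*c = 48*c^3 - 8*c^2 - 8*c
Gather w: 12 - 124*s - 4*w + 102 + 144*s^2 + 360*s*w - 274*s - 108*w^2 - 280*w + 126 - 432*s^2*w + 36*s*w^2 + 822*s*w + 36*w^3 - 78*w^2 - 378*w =144*s^2 - 398*s + 36*w^3 + w^2*(36*s - 186) + w*(-432*s^2 + 1182*s - 662) + 240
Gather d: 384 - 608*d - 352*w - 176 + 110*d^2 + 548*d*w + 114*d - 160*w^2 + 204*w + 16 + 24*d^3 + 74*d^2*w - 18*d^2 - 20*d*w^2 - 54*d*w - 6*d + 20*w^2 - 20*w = 24*d^3 + d^2*(74*w + 92) + d*(-20*w^2 + 494*w - 500) - 140*w^2 - 168*w + 224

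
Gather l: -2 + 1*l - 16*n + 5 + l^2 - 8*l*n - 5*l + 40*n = l^2 + l*(-8*n - 4) + 24*n + 3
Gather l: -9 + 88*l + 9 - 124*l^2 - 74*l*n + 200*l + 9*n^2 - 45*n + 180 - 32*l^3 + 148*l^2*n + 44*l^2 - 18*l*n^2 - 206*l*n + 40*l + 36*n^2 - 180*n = -32*l^3 + l^2*(148*n - 80) + l*(-18*n^2 - 280*n + 328) + 45*n^2 - 225*n + 180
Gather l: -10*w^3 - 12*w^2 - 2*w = -10*w^3 - 12*w^2 - 2*w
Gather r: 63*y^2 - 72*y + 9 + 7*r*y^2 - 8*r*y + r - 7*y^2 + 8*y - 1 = r*(7*y^2 - 8*y + 1) + 56*y^2 - 64*y + 8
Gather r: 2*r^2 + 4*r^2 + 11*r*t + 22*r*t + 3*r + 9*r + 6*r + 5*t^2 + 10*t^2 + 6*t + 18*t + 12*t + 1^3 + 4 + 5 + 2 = 6*r^2 + r*(33*t + 18) + 15*t^2 + 36*t + 12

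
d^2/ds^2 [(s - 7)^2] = 2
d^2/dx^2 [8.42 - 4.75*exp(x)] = -4.75*exp(x)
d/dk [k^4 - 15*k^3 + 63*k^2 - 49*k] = 4*k^3 - 45*k^2 + 126*k - 49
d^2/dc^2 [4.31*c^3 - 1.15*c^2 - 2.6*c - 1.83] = 25.86*c - 2.3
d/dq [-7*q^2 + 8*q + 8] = 8 - 14*q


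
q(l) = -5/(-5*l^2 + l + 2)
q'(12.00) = 0.00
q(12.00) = 0.01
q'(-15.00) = 0.00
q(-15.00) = 0.00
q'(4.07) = -0.03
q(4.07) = 0.07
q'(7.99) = -0.00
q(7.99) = 0.02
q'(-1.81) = 0.36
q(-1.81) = 0.31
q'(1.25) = -2.76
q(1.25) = 1.10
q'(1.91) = -0.44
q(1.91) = 0.35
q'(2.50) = -0.17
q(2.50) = 0.19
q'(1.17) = -3.96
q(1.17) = 1.36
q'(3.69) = -0.05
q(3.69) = 0.08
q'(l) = -5*(10*l - 1)/(-5*l^2 + l + 2)^2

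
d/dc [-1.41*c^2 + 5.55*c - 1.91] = 5.55 - 2.82*c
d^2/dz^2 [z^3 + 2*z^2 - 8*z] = 6*z + 4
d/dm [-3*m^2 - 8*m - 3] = -6*m - 8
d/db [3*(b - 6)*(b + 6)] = 6*b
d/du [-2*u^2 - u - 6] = -4*u - 1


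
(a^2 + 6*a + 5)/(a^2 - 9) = (a^2 + 6*a + 5)/(a^2 - 9)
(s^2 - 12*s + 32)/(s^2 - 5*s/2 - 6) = 2*(s - 8)/(2*s + 3)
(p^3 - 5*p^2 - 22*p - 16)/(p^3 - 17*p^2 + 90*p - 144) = (p^2 + 3*p + 2)/(p^2 - 9*p + 18)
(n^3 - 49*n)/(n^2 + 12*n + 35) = n*(n - 7)/(n + 5)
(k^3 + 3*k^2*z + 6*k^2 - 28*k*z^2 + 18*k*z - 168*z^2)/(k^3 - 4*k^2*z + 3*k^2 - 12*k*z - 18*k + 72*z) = (k + 7*z)/(k - 3)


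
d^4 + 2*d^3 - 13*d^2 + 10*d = d*(d - 2)*(d - 1)*(d + 5)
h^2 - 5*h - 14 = (h - 7)*(h + 2)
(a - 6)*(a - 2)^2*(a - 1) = a^4 - 11*a^3 + 38*a^2 - 52*a + 24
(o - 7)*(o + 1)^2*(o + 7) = o^4 + 2*o^3 - 48*o^2 - 98*o - 49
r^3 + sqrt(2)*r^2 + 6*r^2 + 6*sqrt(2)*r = r*(r + 6)*(r + sqrt(2))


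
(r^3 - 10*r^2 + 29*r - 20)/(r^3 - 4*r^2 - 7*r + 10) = (r - 4)/(r + 2)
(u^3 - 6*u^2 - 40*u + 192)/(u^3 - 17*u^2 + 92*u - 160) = (u + 6)/(u - 5)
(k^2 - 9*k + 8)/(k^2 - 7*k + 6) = (k - 8)/(k - 6)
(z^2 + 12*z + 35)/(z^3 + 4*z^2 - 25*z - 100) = (z + 7)/(z^2 - z - 20)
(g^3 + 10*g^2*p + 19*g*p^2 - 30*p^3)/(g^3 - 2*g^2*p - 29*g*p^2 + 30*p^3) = (-g - 6*p)/(-g + 6*p)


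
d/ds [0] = 0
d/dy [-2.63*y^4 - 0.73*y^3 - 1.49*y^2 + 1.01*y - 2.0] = -10.52*y^3 - 2.19*y^2 - 2.98*y + 1.01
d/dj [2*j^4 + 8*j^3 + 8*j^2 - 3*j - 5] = 8*j^3 + 24*j^2 + 16*j - 3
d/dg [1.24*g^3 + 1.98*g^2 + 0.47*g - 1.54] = 3.72*g^2 + 3.96*g + 0.47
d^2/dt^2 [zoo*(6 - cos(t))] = zoo*cos(t)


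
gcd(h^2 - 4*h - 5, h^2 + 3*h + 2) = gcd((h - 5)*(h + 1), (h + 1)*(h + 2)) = h + 1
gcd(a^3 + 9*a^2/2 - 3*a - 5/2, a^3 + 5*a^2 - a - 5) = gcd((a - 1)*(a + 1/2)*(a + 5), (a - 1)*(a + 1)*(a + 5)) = a^2 + 4*a - 5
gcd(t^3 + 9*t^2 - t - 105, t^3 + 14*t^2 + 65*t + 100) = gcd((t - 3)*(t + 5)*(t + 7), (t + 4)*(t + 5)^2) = t + 5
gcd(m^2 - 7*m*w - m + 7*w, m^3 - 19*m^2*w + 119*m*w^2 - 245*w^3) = -m + 7*w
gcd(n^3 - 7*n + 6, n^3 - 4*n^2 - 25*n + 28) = n - 1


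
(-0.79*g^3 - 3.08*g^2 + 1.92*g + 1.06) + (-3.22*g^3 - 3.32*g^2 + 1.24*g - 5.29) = -4.01*g^3 - 6.4*g^2 + 3.16*g - 4.23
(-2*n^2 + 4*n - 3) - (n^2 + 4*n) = -3*n^2 - 3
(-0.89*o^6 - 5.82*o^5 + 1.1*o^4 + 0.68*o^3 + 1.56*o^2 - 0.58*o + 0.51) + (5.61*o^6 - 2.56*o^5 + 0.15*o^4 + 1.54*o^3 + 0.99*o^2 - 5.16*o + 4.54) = 4.72*o^6 - 8.38*o^5 + 1.25*o^4 + 2.22*o^3 + 2.55*o^2 - 5.74*o + 5.05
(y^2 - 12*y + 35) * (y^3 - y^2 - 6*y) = y^5 - 13*y^4 + 41*y^3 + 37*y^2 - 210*y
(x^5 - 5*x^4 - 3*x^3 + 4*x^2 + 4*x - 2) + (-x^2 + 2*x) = x^5 - 5*x^4 - 3*x^3 + 3*x^2 + 6*x - 2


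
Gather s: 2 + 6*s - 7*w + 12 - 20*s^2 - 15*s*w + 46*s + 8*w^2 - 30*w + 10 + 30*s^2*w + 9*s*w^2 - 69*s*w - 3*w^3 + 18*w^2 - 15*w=s^2*(30*w - 20) + s*(9*w^2 - 84*w + 52) - 3*w^3 + 26*w^2 - 52*w + 24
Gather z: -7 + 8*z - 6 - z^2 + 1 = -z^2 + 8*z - 12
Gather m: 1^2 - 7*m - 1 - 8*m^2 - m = -8*m^2 - 8*m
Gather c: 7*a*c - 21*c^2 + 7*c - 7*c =7*a*c - 21*c^2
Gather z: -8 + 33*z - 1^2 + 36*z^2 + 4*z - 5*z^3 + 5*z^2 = -5*z^3 + 41*z^2 + 37*z - 9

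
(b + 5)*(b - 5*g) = b^2 - 5*b*g + 5*b - 25*g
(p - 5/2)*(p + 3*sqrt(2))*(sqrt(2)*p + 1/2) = sqrt(2)*p^3 - 5*sqrt(2)*p^2/2 + 13*p^2/2 - 65*p/4 + 3*sqrt(2)*p/2 - 15*sqrt(2)/4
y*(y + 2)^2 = y^3 + 4*y^2 + 4*y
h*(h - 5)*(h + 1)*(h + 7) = h^4 + 3*h^3 - 33*h^2 - 35*h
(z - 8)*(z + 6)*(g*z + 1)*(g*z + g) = g^2*z^4 - g^2*z^3 - 50*g^2*z^2 - 48*g^2*z + g*z^3 - g*z^2 - 50*g*z - 48*g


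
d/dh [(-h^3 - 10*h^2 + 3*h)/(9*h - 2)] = 2*(-9*h^3 - 42*h^2 + 20*h - 3)/(81*h^2 - 36*h + 4)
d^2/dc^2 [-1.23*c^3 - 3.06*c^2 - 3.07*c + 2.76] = -7.38*c - 6.12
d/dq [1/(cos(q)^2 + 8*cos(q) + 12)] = 2*(cos(q) + 4)*sin(q)/(cos(q)^2 + 8*cos(q) + 12)^2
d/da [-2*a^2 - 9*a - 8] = -4*a - 9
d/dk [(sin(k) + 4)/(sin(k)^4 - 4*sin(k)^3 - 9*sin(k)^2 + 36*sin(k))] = (-3*sin(k)^4 - 8*sin(k)^3 + 57*sin(k)^2 + 72*sin(k) - 144)*cos(k)/((sin(k) - 4)^2*(sin(k) - 3)^2*(sin(k) + 3)^2*sin(k)^2)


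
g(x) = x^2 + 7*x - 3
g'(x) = 2*x + 7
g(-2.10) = -13.29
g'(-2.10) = 2.80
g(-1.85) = -12.53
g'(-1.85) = 3.30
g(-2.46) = -14.17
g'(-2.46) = 2.08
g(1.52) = 9.95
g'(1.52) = 10.04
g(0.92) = 4.29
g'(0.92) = 8.84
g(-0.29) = -4.95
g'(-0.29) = 6.42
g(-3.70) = -15.21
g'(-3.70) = -0.40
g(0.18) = -1.71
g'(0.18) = 7.36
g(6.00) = 75.00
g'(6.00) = 19.00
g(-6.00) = -9.00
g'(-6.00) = -5.00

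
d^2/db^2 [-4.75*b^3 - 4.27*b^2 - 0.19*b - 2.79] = -28.5*b - 8.54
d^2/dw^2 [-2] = 0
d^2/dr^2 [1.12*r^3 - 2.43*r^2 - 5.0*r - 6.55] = 6.72*r - 4.86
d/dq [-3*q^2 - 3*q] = -6*q - 3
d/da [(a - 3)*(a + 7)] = 2*a + 4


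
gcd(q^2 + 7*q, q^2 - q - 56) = q + 7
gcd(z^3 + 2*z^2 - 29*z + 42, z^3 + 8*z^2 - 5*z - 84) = z^2 + 4*z - 21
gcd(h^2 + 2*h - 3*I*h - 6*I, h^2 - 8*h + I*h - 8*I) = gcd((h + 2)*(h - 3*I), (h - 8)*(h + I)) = 1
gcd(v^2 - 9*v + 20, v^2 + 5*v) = 1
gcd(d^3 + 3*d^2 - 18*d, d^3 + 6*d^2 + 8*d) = d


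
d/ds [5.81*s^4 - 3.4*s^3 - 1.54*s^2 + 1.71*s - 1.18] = 23.24*s^3 - 10.2*s^2 - 3.08*s + 1.71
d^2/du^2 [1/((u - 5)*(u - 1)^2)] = 2*(3*(u - 5)^2 + 2*(u - 5)*(u - 1) + (u - 1)^2)/((u - 5)^3*(u - 1)^4)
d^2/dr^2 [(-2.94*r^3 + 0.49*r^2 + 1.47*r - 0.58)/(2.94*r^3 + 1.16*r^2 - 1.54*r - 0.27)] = (-5.6843418860808e-14*r^7 + 28.52388*r^6 - 3.63031199999995*r^5 - 44.773848*r^4 - 22.971788*r^3 + 18.662088*r^2 + 4.930716*r - 4.265378)/(25.412184*r^9 + 30.079728*r^8 - 28.06524*r^7 - 36.952516*r^6 + 9.175992*r^5 + 14.497944*r^4 - 0.115318*r^3 - 1.667304*r^2 - 0.336798*r - 0.019683)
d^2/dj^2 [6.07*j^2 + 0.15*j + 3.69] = 12.1400000000000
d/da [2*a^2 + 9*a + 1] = 4*a + 9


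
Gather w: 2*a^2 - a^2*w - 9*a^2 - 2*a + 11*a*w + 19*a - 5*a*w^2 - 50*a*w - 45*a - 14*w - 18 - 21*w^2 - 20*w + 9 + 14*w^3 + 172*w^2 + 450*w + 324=-7*a^2 - 28*a + 14*w^3 + w^2*(151 - 5*a) + w*(-a^2 - 39*a + 416) + 315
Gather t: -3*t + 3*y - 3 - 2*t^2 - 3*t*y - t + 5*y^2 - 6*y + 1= -2*t^2 + t*(-3*y - 4) + 5*y^2 - 3*y - 2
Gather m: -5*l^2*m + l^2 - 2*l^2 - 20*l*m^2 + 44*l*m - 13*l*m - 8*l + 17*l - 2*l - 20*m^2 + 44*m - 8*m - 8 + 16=-l^2 + 7*l + m^2*(-20*l - 20) + m*(-5*l^2 + 31*l + 36) + 8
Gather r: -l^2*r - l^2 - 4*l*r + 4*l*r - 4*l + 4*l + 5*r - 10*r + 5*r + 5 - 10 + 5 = -l^2*r - l^2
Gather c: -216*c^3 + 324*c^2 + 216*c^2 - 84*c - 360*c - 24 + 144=-216*c^3 + 540*c^2 - 444*c + 120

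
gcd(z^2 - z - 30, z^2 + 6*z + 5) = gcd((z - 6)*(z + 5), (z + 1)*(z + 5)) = z + 5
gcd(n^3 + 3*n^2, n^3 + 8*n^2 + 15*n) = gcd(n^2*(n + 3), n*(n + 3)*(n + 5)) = n^2 + 3*n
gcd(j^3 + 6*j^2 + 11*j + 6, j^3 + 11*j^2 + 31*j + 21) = j^2 + 4*j + 3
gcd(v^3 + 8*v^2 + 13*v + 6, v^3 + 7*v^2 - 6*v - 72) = v + 6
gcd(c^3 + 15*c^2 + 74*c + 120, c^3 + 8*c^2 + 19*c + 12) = c + 4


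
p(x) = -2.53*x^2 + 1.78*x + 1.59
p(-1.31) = -5.08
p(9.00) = -187.32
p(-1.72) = -8.96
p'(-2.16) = 12.71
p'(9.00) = -43.76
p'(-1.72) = 10.48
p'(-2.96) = 16.76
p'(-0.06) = 2.08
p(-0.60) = -0.39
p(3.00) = -15.84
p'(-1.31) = 8.41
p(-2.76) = -22.60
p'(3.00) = -13.40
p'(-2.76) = 15.75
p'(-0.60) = 4.82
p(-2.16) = -14.06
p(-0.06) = 1.47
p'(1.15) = -4.04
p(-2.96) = -25.85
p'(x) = 1.78 - 5.06*x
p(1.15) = 0.29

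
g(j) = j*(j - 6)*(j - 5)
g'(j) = j*(j - 6) + j*(j - 5) + (j - 6)*(j - 5)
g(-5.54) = -673.84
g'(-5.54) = 243.95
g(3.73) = 10.75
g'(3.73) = -10.32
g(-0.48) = -17.04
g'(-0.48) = 41.25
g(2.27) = 23.12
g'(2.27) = -4.48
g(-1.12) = -48.80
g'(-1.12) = 58.40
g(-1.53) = -75.23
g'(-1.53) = 70.68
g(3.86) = 9.42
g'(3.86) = -10.22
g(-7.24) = -1173.30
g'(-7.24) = 346.53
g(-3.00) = -216.00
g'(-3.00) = 123.00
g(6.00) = 0.00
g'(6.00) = 6.00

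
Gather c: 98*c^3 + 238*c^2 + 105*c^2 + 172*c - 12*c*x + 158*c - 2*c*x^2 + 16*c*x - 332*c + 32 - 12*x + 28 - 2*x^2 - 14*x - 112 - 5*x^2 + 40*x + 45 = 98*c^3 + 343*c^2 + c*(-2*x^2 + 4*x - 2) - 7*x^2 + 14*x - 7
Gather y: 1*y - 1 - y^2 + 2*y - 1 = -y^2 + 3*y - 2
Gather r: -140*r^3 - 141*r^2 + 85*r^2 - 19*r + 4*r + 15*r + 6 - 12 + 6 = -140*r^3 - 56*r^2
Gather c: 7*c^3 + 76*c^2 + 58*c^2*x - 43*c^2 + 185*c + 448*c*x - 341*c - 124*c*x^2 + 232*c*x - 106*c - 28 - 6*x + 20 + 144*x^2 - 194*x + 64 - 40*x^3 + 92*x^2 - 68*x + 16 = 7*c^3 + c^2*(58*x + 33) + c*(-124*x^2 + 680*x - 262) - 40*x^3 + 236*x^2 - 268*x + 72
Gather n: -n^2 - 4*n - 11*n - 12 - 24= -n^2 - 15*n - 36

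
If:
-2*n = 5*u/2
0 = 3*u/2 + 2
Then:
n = 5/3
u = -4/3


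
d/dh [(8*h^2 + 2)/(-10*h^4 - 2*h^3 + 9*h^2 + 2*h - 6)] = 4*(40*h^5 + 4*h^4 + 20*h^3 + 7*h^2 - 33*h - 1)/(100*h^8 + 40*h^7 - 176*h^6 - 76*h^5 + 193*h^4 + 60*h^3 - 104*h^2 - 24*h + 36)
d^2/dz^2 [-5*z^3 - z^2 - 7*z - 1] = -30*z - 2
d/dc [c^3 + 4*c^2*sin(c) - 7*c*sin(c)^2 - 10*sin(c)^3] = 4*c^2*cos(c) + 3*c^2 + 8*c*sin(c) - 7*c*sin(2*c) - 30*sin(c)^2*cos(c) - 7*sin(c)^2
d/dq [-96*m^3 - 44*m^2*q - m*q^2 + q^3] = -44*m^2 - 2*m*q + 3*q^2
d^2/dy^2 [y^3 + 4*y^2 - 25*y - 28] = 6*y + 8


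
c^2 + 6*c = c*(c + 6)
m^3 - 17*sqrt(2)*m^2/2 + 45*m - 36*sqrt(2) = (m - 4*sqrt(2))*(m - 3*sqrt(2))*(m - 3*sqrt(2)/2)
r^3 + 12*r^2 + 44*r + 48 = (r + 2)*(r + 4)*(r + 6)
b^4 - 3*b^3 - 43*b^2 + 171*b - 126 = (b - 6)*(b - 3)*(b - 1)*(b + 7)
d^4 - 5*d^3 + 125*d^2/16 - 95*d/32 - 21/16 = (d - 2)*(d - 7/4)*(d - 3/2)*(d + 1/4)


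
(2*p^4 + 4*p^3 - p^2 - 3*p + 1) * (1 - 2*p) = -4*p^5 - 6*p^4 + 6*p^3 + 5*p^2 - 5*p + 1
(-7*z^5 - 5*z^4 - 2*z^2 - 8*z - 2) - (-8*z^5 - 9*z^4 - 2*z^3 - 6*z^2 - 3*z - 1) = z^5 + 4*z^4 + 2*z^3 + 4*z^2 - 5*z - 1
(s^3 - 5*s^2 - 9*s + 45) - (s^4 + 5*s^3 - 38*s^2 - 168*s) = -s^4 - 4*s^3 + 33*s^2 + 159*s + 45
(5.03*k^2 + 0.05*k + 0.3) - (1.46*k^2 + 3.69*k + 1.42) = 3.57*k^2 - 3.64*k - 1.12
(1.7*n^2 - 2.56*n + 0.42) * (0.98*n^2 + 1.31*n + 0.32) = 1.666*n^4 - 0.2818*n^3 - 2.398*n^2 - 0.269*n + 0.1344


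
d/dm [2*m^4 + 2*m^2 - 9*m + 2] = 8*m^3 + 4*m - 9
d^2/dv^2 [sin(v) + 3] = -sin(v)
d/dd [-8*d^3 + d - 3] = 1 - 24*d^2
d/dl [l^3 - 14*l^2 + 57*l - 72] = 3*l^2 - 28*l + 57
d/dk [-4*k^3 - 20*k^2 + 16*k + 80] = -12*k^2 - 40*k + 16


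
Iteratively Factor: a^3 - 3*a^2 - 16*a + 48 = (a - 3)*(a^2 - 16) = (a - 3)*(a + 4)*(a - 4)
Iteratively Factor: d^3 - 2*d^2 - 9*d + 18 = (d - 2)*(d^2 - 9) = (d - 2)*(d + 3)*(d - 3)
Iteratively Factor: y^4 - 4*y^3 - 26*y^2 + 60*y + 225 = (y + 3)*(y^3 - 7*y^2 - 5*y + 75) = (y - 5)*(y + 3)*(y^2 - 2*y - 15) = (y - 5)*(y + 3)^2*(y - 5)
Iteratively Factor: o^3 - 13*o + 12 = (o - 3)*(o^2 + 3*o - 4) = (o - 3)*(o + 4)*(o - 1)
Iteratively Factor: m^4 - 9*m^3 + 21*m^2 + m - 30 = (m - 2)*(m^3 - 7*m^2 + 7*m + 15) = (m - 2)*(m + 1)*(m^2 - 8*m + 15) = (m - 5)*(m - 2)*(m + 1)*(m - 3)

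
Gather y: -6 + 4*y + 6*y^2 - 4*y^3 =-4*y^3 + 6*y^2 + 4*y - 6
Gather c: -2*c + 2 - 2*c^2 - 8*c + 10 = -2*c^2 - 10*c + 12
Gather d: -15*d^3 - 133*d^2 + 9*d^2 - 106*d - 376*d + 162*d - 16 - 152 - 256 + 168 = -15*d^3 - 124*d^2 - 320*d - 256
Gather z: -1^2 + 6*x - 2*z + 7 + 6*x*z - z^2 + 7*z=6*x - z^2 + z*(6*x + 5) + 6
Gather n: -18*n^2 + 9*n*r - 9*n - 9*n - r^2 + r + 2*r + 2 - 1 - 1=-18*n^2 + n*(9*r - 18) - r^2 + 3*r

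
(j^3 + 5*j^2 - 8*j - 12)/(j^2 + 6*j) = j - 1 - 2/j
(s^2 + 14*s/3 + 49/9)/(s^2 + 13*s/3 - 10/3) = (9*s^2 + 42*s + 49)/(3*(3*s^2 + 13*s - 10))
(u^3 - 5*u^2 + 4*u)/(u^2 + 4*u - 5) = u*(u - 4)/(u + 5)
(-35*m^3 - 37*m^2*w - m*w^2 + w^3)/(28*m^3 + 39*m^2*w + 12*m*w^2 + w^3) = (-35*m^2 - 2*m*w + w^2)/(28*m^2 + 11*m*w + w^2)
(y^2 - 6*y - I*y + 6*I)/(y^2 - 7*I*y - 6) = (y - 6)/(y - 6*I)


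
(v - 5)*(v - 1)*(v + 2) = v^3 - 4*v^2 - 7*v + 10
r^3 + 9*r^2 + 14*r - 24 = (r - 1)*(r + 4)*(r + 6)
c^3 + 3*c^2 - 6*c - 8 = (c - 2)*(c + 1)*(c + 4)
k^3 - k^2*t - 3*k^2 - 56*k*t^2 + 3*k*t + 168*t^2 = (k - 3)*(k - 8*t)*(k + 7*t)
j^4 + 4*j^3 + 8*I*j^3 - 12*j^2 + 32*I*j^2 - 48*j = j*(j + 4)*(j + 2*I)*(j + 6*I)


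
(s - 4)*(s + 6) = s^2 + 2*s - 24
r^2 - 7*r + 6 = (r - 6)*(r - 1)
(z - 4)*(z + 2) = z^2 - 2*z - 8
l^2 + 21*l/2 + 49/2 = (l + 7/2)*(l + 7)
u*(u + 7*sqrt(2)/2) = u^2 + 7*sqrt(2)*u/2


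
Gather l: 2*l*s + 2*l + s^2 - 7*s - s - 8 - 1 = l*(2*s + 2) + s^2 - 8*s - 9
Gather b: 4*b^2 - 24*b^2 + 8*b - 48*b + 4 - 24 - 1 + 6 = -20*b^2 - 40*b - 15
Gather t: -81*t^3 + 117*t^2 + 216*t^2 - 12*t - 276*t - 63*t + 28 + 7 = -81*t^3 + 333*t^2 - 351*t + 35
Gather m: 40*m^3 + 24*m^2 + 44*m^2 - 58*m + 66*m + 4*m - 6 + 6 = 40*m^3 + 68*m^2 + 12*m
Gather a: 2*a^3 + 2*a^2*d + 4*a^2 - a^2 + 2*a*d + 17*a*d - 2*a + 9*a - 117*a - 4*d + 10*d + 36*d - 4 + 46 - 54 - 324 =2*a^3 + a^2*(2*d + 3) + a*(19*d - 110) + 42*d - 336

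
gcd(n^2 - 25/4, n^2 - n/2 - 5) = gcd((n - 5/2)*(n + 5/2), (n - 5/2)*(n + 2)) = n - 5/2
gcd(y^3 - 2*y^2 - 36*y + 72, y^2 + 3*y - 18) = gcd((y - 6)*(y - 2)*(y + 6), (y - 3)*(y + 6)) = y + 6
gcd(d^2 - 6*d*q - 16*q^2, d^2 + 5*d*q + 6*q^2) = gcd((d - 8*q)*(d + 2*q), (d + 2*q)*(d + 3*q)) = d + 2*q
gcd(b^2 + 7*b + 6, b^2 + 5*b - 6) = b + 6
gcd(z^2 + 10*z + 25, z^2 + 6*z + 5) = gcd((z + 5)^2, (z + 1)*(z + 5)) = z + 5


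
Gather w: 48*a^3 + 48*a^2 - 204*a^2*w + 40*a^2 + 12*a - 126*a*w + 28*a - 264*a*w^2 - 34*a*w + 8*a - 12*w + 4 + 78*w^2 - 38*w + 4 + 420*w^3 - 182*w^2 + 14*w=48*a^3 + 88*a^2 + 48*a + 420*w^3 + w^2*(-264*a - 104) + w*(-204*a^2 - 160*a - 36) + 8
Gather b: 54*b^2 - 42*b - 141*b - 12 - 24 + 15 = 54*b^2 - 183*b - 21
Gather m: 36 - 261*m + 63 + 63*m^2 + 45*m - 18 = 63*m^2 - 216*m + 81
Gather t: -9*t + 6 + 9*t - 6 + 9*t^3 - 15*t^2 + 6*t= 9*t^3 - 15*t^2 + 6*t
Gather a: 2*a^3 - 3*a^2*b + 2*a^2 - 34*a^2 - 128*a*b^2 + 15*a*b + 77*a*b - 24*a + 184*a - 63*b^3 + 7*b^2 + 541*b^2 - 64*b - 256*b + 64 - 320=2*a^3 + a^2*(-3*b - 32) + a*(-128*b^2 + 92*b + 160) - 63*b^3 + 548*b^2 - 320*b - 256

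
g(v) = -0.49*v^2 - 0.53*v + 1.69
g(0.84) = 0.90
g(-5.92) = -12.35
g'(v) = -0.98*v - 0.53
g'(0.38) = -0.90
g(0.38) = 1.42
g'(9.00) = -9.35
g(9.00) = -42.77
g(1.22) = 0.31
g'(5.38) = -5.80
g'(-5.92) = 5.27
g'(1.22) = -1.73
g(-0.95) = 1.75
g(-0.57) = 1.83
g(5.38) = -15.34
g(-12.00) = -62.51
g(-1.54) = 1.34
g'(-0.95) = 0.40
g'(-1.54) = 0.98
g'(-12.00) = 11.23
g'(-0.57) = 0.03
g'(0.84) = -1.35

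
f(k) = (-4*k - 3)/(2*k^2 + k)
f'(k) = (-4*k - 3)*(-4*k - 1)/(2*k^2 + k)^2 - 4/(2*k^2 + k) = (8*k^2 + 12*k + 3)/(k^2*(4*k^2 + 4*k + 1))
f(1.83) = -1.21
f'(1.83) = 0.71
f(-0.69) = -0.92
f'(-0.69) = -21.40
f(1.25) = -1.83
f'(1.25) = 1.59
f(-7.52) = 0.26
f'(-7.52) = 0.03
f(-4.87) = 0.39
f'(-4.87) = 0.07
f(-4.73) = 0.40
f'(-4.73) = 0.08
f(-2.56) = 0.69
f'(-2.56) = 0.22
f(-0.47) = 39.72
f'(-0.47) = -1097.53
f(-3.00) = 0.60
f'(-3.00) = 0.17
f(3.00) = -0.71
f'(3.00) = 0.25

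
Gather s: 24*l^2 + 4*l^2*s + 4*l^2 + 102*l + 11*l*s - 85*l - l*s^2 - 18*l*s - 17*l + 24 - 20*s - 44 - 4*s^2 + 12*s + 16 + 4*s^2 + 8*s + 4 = 28*l^2 - l*s^2 + s*(4*l^2 - 7*l)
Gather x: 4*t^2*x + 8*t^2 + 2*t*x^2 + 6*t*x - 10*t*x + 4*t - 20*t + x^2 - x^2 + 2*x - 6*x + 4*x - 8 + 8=8*t^2 + 2*t*x^2 - 16*t + x*(4*t^2 - 4*t)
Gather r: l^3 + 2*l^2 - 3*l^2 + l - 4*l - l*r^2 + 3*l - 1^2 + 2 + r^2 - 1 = l^3 - l^2 + r^2*(1 - l)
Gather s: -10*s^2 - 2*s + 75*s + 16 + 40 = -10*s^2 + 73*s + 56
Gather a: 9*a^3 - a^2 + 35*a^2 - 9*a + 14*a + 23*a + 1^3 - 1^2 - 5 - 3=9*a^3 + 34*a^2 + 28*a - 8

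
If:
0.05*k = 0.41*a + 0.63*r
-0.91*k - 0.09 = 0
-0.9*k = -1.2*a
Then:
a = -0.07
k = -0.10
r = 0.04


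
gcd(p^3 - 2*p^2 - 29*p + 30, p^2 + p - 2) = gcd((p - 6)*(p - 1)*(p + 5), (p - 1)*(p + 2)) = p - 1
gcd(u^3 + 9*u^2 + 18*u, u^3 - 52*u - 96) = u + 6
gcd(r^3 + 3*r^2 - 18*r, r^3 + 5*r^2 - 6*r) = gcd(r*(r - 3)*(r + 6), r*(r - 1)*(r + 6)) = r^2 + 6*r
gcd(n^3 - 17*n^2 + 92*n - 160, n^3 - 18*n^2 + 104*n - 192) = n^2 - 12*n + 32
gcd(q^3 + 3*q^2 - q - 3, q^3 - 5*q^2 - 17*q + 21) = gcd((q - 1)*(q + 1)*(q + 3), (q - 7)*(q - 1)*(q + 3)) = q^2 + 2*q - 3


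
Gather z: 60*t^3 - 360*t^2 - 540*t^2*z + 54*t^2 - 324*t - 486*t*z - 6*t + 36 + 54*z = 60*t^3 - 306*t^2 - 330*t + z*(-540*t^2 - 486*t + 54) + 36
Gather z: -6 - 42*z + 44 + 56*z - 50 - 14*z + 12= 0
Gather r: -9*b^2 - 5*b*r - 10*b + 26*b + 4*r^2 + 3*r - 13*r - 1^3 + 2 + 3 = -9*b^2 + 16*b + 4*r^2 + r*(-5*b - 10) + 4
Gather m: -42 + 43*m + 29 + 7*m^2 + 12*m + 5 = 7*m^2 + 55*m - 8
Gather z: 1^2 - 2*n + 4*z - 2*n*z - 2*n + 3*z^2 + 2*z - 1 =-4*n + 3*z^2 + z*(6 - 2*n)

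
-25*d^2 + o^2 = (-5*d + o)*(5*d + o)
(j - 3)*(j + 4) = j^2 + j - 12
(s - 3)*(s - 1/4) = s^2 - 13*s/4 + 3/4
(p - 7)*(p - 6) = p^2 - 13*p + 42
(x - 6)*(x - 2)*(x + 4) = x^3 - 4*x^2 - 20*x + 48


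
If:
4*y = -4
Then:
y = -1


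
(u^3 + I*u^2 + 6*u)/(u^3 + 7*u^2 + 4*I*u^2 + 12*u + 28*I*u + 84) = u*(u + 3*I)/(u^2 + u*(7 + 6*I) + 42*I)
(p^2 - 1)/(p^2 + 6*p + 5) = (p - 1)/(p + 5)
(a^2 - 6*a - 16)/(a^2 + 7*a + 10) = (a - 8)/(a + 5)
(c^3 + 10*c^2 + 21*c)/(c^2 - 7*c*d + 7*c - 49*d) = c*(c + 3)/(c - 7*d)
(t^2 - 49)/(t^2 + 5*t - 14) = (t - 7)/(t - 2)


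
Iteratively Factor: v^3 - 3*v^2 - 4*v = (v + 1)*(v^2 - 4*v) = v*(v + 1)*(v - 4)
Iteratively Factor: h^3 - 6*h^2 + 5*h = (h - 5)*(h^2 - h) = h*(h - 5)*(h - 1)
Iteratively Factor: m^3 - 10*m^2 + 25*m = (m - 5)*(m^2 - 5*m) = m*(m - 5)*(m - 5)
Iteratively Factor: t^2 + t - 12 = (t + 4)*(t - 3)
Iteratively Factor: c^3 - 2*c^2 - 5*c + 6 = (c - 1)*(c^2 - c - 6) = (c - 3)*(c - 1)*(c + 2)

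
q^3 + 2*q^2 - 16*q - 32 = (q - 4)*(q + 2)*(q + 4)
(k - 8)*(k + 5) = k^2 - 3*k - 40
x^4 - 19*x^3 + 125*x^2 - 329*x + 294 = (x - 7)^2*(x - 3)*(x - 2)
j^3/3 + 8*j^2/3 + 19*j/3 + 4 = (j/3 + 1)*(j + 1)*(j + 4)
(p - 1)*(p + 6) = p^2 + 5*p - 6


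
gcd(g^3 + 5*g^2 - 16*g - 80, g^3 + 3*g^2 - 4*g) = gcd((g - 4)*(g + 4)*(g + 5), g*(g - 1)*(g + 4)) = g + 4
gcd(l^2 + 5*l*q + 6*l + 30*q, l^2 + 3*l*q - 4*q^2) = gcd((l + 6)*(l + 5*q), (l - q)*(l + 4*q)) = 1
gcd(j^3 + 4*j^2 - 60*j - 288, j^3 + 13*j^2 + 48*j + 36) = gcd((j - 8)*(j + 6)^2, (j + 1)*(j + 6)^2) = j^2 + 12*j + 36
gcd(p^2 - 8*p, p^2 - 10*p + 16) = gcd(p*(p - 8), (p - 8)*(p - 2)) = p - 8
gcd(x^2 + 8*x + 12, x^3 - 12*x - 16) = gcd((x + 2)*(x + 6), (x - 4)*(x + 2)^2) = x + 2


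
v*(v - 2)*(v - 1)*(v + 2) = v^4 - v^3 - 4*v^2 + 4*v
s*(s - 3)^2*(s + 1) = s^4 - 5*s^3 + 3*s^2 + 9*s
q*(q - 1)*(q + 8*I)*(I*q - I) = I*q^4 - 8*q^3 - 2*I*q^3 + 16*q^2 + I*q^2 - 8*q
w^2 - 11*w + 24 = (w - 8)*(w - 3)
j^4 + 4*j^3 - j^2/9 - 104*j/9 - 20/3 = (j - 5/3)*(j + 2/3)*(j + 2)*(j + 3)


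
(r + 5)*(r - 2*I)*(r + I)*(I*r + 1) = I*r^4 + 2*r^3 + 5*I*r^3 + 10*r^2 + I*r^2 + 2*r + 5*I*r + 10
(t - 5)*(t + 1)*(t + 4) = t^3 - 21*t - 20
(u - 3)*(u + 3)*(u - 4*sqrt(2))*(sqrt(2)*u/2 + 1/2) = sqrt(2)*u^4/2 - 7*u^3/2 - 13*sqrt(2)*u^2/2 + 63*u/2 + 18*sqrt(2)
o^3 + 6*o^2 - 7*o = o*(o - 1)*(o + 7)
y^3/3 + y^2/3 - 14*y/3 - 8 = (y/3 + 1)*(y - 4)*(y + 2)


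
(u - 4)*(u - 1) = u^2 - 5*u + 4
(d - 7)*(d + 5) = d^2 - 2*d - 35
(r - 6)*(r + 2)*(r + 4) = r^3 - 28*r - 48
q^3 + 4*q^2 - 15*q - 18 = (q - 3)*(q + 1)*(q + 6)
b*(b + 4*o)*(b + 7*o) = b^3 + 11*b^2*o + 28*b*o^2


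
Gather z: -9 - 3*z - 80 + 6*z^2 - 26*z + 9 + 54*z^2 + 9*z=60*z^2 - 20*z - 80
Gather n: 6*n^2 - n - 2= 6*n^2 - n - 2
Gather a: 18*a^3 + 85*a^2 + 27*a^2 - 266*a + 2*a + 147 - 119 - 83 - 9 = 18*a^3 + 112*a^2 - 264*a - 64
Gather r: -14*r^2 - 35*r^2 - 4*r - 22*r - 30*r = -49*r^2 - 56*r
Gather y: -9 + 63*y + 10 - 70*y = 1 - 7*y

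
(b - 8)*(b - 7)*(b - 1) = b^3 - 16*b^2 + 71*b - 56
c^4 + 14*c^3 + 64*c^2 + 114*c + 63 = (c + 1)*(c + 3)^2*(c + 7)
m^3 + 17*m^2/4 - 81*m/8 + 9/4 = (m - 3/2)*(m - 1/4)*(m + 6)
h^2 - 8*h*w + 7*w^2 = (h - 7*w)*(h - w)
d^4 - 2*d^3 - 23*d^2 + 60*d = d*(d - 4)*(d - 3)*(d + 5)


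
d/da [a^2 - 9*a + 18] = 2*a - 9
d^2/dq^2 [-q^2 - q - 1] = -2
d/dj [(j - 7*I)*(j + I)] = 2*j - 6*I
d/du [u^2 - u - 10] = 2*u - 1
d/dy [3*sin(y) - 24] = 3*cos(y)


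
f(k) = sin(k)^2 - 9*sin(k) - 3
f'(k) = 2*sin(k)*cos(k) - 9*cos(k)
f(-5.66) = -7.91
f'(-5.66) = -6.36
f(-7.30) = 5.38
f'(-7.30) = -5.63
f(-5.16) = -10.30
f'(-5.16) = -3.11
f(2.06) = -10.17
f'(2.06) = 3.40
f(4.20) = 5.60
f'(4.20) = 5.27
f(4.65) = 6.98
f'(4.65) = 0.69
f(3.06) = -3.73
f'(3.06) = 8.81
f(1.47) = -10.96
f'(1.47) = -0.71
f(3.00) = -4.25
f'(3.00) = 8.63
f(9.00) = -6.54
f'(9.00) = 7.45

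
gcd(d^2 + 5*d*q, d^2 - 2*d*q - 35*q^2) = d + 5*q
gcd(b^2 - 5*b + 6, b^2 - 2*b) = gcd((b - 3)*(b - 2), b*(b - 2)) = b - 2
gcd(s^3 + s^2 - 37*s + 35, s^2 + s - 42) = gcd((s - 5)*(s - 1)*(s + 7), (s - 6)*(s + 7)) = s + 7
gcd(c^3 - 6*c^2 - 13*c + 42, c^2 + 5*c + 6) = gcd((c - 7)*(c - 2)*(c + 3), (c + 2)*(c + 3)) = c + 3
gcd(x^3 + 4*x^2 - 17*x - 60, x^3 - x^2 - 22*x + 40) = x^2 + x - 20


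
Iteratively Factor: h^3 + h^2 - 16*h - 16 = (h - 4)*(h^2 + 5*h + 4) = (h - 4)*(h + 4)*(h + 1)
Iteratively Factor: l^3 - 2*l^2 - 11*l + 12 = (l + 3)*(l^2 - 5*l + 4) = (l - 1)*(l + 3)*(l - 4)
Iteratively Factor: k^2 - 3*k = (k)*(k - 3)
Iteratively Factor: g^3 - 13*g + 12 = (g - 3)*(g^2 + 3*g - 4) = (g - 3)*(g - 1)*(g + 4)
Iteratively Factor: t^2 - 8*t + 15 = (t - 3)*(t - 5)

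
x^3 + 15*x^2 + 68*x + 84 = (x + 2)*(x + 6)*(x + 7)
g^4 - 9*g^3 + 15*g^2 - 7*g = g*(g - 7)*(g - 1)^2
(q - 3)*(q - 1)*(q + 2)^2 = q^4 - 9*q^2 - 4*q + 12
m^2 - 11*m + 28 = (m - 7)*(m - 4)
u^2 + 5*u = u*(u + 5)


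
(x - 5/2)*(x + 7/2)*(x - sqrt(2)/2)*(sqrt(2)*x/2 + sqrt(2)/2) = sqrt(2)*x^4/2 - x^3/2 + sqrt(2)*x^3 - 31*sqrt(2)*x^2/8 - x^2 - 35*sqrt(2)*x/8 + 31*x/8 + 35/8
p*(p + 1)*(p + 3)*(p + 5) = p^4 + 9*p^3 + 23*p^2 + 15*p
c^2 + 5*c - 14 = (c - 2)*(c + 7)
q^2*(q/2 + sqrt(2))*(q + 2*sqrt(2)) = q^4/2 + 2*sqrt(2)*q^3 + 4*q^2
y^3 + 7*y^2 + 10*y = y*(y + 2)*(y + 5)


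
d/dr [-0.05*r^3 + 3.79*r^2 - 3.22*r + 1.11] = -0.15*r^2 + 7.58*r - 3.22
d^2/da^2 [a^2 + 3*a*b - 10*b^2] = 2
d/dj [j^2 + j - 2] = 2*j + 1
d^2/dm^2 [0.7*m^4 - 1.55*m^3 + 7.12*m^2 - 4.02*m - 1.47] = 8.4*m^2 - 9.3*m + 14.24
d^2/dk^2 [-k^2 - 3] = -2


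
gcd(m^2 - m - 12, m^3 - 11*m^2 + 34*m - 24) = m - 4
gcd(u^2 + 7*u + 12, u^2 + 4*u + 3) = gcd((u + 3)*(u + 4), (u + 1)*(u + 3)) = u + 3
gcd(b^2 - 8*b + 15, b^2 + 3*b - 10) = 1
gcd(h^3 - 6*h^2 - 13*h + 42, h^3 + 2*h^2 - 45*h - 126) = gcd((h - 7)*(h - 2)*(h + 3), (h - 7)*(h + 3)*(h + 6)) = h^2 - 4*h - 21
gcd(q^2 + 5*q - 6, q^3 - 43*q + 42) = q - 1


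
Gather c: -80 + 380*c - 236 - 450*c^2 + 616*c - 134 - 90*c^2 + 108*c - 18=-540*c^2 + 1104*c - 468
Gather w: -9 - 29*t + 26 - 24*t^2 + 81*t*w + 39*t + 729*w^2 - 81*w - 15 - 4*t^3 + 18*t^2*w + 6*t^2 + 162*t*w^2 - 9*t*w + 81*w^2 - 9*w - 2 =-4*t^3 - 18*t^2 + 10*t + w^2*(162*t + 810) + w*(18*t^2 + 72*t - 90)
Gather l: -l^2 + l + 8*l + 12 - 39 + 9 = -l^2 + 9*l - 18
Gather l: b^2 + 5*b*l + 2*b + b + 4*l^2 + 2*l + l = b^2 + 3*b + 4*l^2 + l*(5*b + 3)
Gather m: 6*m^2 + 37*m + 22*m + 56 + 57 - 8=6*m^2 + 59*m + 105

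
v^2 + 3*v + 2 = (v + 1)*(v + 2)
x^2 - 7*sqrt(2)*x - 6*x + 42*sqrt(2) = (x - 6)*(x - 7*sqrt(2))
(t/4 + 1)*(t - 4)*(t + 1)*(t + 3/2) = t^4/4 + 5*t^3/8 - 29*t^2/8 - 10*t - 6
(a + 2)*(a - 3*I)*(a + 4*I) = a^3 + 2*a^2 + I*a^2 + 12*a + 2*I*a + 24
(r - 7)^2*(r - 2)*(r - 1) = r^4 - 17*r^3 + 93*r^2 - 175*r + 98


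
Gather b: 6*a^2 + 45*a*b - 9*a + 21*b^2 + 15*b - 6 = 6*a^2 - 9*a + 21*b^2 + b*(45*a + 15) - 6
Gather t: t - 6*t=-5*t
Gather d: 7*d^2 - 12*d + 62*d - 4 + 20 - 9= 7*d^2 + 50*d + 7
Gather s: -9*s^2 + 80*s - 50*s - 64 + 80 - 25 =-9*s^2 + 30*s - 9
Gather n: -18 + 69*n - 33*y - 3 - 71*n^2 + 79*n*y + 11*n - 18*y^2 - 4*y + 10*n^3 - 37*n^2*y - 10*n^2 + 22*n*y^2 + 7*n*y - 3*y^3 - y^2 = 10*n^3 + n^2*(-37*y - 81) + n*(22*y^2 + 86*y + 80) - 3*y^3 - 19*y^2 - 37*y - 21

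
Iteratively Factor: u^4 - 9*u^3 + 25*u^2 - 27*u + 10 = (u - 1)*(u^3 - 8*u^2 + 17*u - 10) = (u - 1)^2*(u^2 - 7*u + 10) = (u - 5)*(u - 1)^2*(u - 2)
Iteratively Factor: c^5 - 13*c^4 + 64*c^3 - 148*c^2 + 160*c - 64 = (c - 2)*(c^4 - 11*c^3 + 42*c^2 - 64*c + 32) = (c - 2)^2*(c^3 - 9*c^2 + 24*c - 16) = (c - 4)*(c - 2)^2*(c^2 - 5*c + 4) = (c - 4)^2*(c - 2)^2*(c - 1)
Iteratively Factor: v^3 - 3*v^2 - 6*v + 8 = (v - 1)*(v^2 - 2*v - 8) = (v - 4)*(v - 1)*(v + 2)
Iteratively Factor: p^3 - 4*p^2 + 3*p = (p)*(p^2 - 4*p + 3) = p*(p - 1)*(p - 3)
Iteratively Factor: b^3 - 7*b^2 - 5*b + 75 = (b - 5)*(b^2 - 2*b - 15) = (b - 5)^2*(b + 3)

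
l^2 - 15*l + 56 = (l - 8)*(l - 7)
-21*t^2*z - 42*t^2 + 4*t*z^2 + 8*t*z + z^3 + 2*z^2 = (-3*t + z)*(7*t + z)*(z + 2)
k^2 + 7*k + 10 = (k + 2)*(k + 5)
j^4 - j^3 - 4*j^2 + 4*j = j*(j - 2)*(j - 1)*(j + 2)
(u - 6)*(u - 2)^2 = u^3 - 10*u^2 + 28*u - 24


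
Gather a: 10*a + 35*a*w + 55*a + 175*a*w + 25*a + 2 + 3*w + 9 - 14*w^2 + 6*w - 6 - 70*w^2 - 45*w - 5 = a*(210*w + 90) - 84*w^2 - 36*w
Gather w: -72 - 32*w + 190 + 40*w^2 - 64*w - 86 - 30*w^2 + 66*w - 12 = 10*w^2 - 30*w + 20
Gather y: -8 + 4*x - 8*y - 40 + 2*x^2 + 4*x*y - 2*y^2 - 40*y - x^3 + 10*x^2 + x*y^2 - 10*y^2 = -x^3 + 12*x^2 + 4*x + y^2*(x - 12) + y*(4*x - 48) - 48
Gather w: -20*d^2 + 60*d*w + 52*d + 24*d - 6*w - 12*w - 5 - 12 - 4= -20*d^2 + 76*d + w*(60*d - 18) - 21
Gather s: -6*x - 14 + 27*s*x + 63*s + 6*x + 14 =s*(27*x + 63)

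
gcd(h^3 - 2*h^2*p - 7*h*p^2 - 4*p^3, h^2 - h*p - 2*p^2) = h + p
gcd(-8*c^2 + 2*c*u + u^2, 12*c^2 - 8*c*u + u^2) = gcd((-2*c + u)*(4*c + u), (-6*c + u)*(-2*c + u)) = -2*c + u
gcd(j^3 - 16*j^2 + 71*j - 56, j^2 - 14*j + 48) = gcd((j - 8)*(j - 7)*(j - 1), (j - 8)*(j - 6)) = j - 8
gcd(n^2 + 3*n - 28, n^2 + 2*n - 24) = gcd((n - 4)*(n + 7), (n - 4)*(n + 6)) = n - 4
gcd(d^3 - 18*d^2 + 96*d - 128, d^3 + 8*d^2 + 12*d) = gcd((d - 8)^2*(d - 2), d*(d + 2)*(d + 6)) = 1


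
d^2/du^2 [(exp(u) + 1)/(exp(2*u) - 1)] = (exp(u) + 1)*exp(u)/(exp(3*u) - 3*exp(2*u) + 3*exp(u) - 1)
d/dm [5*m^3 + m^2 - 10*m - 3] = 15*m^2 + 2*m - 10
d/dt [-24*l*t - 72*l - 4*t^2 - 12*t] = -24*l - 8*t - 12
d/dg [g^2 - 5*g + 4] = 2*g - 5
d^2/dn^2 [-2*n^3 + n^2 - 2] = 2 - 12*n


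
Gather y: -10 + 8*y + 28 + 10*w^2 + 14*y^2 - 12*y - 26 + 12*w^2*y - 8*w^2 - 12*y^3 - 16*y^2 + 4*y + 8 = 12*w^2*y + 2*w^2 - 12*y^3 - 2*y^2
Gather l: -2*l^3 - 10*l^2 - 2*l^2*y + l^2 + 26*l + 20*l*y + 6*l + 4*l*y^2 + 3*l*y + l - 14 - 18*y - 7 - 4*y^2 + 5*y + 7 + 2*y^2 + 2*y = -2*l^3 + l^2*(-2*y - 9) + l*(4*y^2 + 23*y + 33) - 2*y^2 - 11*y - 14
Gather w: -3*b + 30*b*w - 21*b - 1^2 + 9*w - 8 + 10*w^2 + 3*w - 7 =-24*b + 10*w^2 + w*(30*b + 12) - 16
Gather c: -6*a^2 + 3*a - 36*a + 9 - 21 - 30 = -6*a^2 - 33*a - 42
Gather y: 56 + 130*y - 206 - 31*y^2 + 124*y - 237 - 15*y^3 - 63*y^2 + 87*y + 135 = -15*y^3 - 94*y^2 + 341*y - 252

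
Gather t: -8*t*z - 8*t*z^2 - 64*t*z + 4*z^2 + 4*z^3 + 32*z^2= t*(-8*z^2 - 72*z) + 4*z^3 + 36*z^2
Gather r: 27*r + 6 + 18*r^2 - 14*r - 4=18*r^2 + 13*r + 2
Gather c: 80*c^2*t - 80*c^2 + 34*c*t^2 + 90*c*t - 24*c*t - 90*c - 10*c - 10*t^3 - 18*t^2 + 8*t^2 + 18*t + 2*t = c^2*(80*t - 80) + c*(34*t^2 + 66*t - 100) - 10*t^3 - 10*t^2 + 20*t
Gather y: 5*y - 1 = 5*y - 1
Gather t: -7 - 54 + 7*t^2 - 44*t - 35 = 7*t^2 - 44*t - 96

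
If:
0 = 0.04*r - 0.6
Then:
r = 15.00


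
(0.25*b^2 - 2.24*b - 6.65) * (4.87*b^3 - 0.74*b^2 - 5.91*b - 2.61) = 1.2175*b^5 - 11.0938*b^4 - 32.2054*b^3 + 17.5069*b^2 + 45.1479*b + 17.3565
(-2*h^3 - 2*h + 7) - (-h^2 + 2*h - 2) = -2*h^3 + h^2 - 4*h + 9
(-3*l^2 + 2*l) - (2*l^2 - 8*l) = -5*l^2 + 10*l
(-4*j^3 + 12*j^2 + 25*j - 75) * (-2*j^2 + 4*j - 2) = 8*j^5 - 40*j^4 + 6*j^3 + 226*j^2 - 350*j + 150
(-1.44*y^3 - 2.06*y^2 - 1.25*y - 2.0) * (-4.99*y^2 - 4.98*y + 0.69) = 7.1856*y^5 + 17.4506*y^4 + 15.5027*y^3 + 14.7836*y^2 + 9.0975*y - 1.38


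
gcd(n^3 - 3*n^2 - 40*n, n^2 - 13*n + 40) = n - 8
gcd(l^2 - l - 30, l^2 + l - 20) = l + 5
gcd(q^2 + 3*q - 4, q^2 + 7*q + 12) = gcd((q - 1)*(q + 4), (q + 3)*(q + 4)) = q + 4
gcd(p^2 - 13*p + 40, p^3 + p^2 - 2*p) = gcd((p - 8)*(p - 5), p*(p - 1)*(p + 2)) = 1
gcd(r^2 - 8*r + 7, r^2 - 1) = r - 1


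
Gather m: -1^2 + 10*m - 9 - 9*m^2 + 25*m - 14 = -9*m^2 + 35*m - 24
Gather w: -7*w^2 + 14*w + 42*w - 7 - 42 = -7*w^2 + 56*w - 49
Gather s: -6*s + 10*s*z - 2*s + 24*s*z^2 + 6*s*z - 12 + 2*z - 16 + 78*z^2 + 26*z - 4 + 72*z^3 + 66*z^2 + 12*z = s*(24*z^2 + 16*z - 8) + 72*z^3 + 144*z^2 + 40*z - 32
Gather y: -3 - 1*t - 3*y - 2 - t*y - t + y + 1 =-2*t + y*(-t - 2) - 4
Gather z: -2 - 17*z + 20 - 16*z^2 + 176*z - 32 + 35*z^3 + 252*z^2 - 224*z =35*z^3 + 236*z^2 - 65*z - 14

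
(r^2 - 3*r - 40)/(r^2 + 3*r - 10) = (r - 8)/(r - 2)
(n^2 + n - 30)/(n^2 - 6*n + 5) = (n + 6)/(n - 1)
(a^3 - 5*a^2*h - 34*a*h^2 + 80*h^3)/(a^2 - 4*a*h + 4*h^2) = (a^2 - 3*a*h - 40*h^2)/(a - 2*h)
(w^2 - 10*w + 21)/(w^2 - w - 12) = (-w^2 + 10*w - 21)/(-w^2 + w + 12)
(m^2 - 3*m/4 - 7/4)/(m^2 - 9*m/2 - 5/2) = (-4*m^2 + 3*m + 7)/(2*(-2*m^2 + 9*m + 5))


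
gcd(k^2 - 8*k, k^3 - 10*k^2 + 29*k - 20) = 1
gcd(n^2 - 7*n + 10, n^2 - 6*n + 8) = n - 2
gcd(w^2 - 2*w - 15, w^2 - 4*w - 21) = w + 3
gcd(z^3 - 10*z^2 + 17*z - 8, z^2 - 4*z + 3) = z - 1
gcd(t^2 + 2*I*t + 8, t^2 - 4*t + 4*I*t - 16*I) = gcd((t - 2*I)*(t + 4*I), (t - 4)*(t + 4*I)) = t + 4*I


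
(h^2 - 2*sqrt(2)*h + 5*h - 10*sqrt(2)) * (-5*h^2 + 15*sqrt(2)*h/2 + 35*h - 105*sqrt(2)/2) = -5*h^4 + 10*h^3 + 35*sqrt(2)*h^3/2 - 35*sqrt(2)*h^2 + 145*h^2 - 1225*sqrt(2)*h/2 + 60*h + 1050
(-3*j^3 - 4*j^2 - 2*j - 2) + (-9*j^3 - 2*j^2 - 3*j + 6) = -12*j^3 - 6*j^2 - 5*j + 4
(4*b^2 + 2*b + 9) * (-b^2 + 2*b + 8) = -4*b^4 + 6*b^3 + 27*b^2 + 34*b + 72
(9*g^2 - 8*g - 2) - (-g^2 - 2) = 10*g^2 - 8*g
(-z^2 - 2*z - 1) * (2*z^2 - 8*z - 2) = -2*z^4 + 4*z^3 + 16*z^2 + 12*z + 2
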